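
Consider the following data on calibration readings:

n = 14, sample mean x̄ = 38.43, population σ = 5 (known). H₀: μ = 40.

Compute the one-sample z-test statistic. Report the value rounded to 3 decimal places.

SE = σ/√n = 5/√14 = 1.3363
z = (x̄−μ₀)/SE = (38.43−40)/1.3363 = -1.1749

test statistic = -1.175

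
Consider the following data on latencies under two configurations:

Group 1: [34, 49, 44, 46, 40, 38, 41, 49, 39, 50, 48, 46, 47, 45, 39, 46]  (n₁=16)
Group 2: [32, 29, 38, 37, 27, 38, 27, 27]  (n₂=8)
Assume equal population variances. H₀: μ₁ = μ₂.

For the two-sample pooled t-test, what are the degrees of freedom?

df = n₁ + n₂ − 2 = 16 + 8 − 2 = 22

degrees of freedom = 22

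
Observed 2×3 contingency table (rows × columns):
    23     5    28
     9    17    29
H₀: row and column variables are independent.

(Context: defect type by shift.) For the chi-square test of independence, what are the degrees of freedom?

degrees of freedom = 2

df = (r−1)(c−1) = (2−1)·(3−1) = 2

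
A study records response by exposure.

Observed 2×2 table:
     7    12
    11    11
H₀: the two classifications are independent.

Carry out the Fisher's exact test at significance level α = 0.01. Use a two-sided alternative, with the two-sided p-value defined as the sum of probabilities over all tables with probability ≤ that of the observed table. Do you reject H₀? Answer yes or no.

reject H₀: no

Margins: r₁=19, r₂=22, c₁=18, c₂=23, n=41
p_obs = C(19,7)·C(22,11)/C(41,18); sum pmf over tables with pmf ≤ p_obs
p-value (two-sided) = 0.53083
At α=0.01: p ≥ α → fail to reject H₀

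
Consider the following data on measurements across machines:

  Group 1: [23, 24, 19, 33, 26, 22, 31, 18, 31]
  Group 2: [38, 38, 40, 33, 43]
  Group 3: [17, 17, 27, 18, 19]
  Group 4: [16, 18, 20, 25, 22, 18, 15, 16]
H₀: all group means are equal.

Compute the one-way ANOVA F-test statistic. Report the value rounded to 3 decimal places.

Group means [25.22, 38.40, 19.60, 18.75], grand mean 24.704
SSB = Σnᵢ(x̄ᵢ−x̄)² = 1354.174; SSW = ΣΣ(x−x̄ᵢ)² = 441.456
MSB = 1354.174/3 = 451.3914; MSW = 441.456/23 = 19.1937
F = MSB/MSW = 23.5177
df = (3, 23)

test statistic = 23.518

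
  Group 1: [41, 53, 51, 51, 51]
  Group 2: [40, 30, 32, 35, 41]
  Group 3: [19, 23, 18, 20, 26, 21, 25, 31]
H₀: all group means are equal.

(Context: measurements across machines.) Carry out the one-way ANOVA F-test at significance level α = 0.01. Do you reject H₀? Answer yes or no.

reject H₀: yes

Group means [49.40, 35.60, 22.88], grand mean 33.778
SSB = Σnᵢ(x̄ᵢ−x̄)² = 2187.836; SSW = ΣΣ(x−x̄ᵢ)² = 315.275
MSB = 2187.836/2 = 1093.9181; MSW = 315.275/15 = 21.0183
F = MSB/MSW = 52.0459
df = (2, 15)
p-value (upper-tail) = 0.00000
At α=0.01: p < α → reject H₀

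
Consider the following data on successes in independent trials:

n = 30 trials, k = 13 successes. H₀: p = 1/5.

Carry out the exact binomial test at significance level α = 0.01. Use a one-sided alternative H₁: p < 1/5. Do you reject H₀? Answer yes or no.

reject H₀: no

Exact binomial: n=30, k=13, p₀=1/5=0.2000
P(X≤13) from Σ C(n,i)·p₀^i·(1−p₀)^(n−i)
p-value (one-sided, H₁ less) = 0.99910
At α=0.01: p ≥ α → fail to reject H₀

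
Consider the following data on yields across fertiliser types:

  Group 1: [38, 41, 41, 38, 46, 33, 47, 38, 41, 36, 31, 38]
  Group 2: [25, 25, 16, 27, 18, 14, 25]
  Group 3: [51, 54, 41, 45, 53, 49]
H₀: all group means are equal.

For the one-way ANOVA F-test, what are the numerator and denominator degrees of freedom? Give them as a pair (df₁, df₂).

k = 3 groups, N = 25 total
df = (k−1, N−k) = (3−1, 25−3) = (2, 22)

degrees of freedom = [2, 22]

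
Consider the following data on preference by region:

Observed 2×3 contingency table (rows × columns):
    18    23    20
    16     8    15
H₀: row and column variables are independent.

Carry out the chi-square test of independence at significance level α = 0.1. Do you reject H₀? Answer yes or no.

Row totals [61, 39], col totals [34, 31, 35], n=100
χ² = (18−20.74)²/20.74 + (23−18.91)²/18.91 + (20−21.35)²/21.35 + (16−13.26)²/13.26 + (8−12.09)²/12.09 + (15−13.65)²/13.65 = 3.4153
df = 2
p-value (upper-tail) = 0.18129
At α=0.1: p ≥ α → fail to reject H₀

reject H₀: no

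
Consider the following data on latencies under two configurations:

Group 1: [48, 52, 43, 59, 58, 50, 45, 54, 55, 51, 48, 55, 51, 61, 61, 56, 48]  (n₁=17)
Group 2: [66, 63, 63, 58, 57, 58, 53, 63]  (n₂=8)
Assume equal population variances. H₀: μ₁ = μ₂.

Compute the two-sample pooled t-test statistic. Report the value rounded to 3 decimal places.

x̄₁=52.647, s₁=5.373, n₁=17
x̄₂=60.125, s₂=4.291, n₂=8
s_p² = [16·5.373² + 7·4.291²]/23 = 25.6851
SE = √(s_p²·(1/17+1/8)) = 2.1729
t = (52.647−60.125)/2.1729 = -3.4414
df = 23

test statistic = -3.441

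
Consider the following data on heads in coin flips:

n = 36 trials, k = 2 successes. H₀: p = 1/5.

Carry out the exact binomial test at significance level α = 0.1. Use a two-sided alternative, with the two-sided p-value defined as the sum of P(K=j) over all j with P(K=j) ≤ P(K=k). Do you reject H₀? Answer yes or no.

Exact binomial: n=36, k=2, p₀=1/5=0.2000
P(X=j) = C(n,j)·p₀^j·(1−p₀)^(n−j); p = Σ P(X=j) over j with P(X=j) ≤ P(X=2)
p-value (two-sided) = 0.03424
At α=0.1: p < α → reject H₀

reject H₀: yes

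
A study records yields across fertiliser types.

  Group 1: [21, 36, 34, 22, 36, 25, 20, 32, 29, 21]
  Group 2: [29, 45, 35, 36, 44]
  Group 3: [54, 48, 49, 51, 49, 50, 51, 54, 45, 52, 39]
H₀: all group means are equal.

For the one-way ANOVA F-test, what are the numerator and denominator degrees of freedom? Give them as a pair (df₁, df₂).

k = 3 groups, N = 26 total
df = (k−1, N−k) = (3−1, 26−3) = (2, 23)

degrees of freedom = [2, 23]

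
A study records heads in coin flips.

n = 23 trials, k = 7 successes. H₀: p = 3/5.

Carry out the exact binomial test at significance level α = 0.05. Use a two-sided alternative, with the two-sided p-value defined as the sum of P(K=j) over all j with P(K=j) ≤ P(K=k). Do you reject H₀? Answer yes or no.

reject H₀: yes

Exact binomial: n=23, k=7, p₀=3/5=0.6000
P(X=j) = C(n,j)·p₀^j·(1−p₀)^(n−j); p = Σ P(X=j) over j with P(X=j) ≤ P(X=7)
p-value (two-sided) = 0.00499
At α=0.05: p < α → reject H₀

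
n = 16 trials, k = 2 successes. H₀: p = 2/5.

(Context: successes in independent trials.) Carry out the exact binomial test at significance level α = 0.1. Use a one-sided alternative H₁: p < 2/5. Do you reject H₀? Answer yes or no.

Exact binomial: n=16, k=2, p₀=2/5=0.4000
P(X≤2) from Σ C(n,i)·p₀^i·(1−p₀)^(n−i)
p-value (one-sided, H₁ less) = 0.01834
At α=0.1: p < α → reject H₀

reject H₀: yes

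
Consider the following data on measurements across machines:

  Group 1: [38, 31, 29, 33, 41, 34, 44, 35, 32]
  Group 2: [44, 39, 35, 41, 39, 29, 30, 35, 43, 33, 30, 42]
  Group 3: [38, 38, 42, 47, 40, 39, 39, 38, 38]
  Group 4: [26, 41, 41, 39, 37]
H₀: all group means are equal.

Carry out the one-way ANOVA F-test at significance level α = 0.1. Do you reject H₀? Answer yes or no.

reject H₀: no

Group means [35.22, 36.67, 39.89, 36.80], grand mean 37.143
SSB = Σnᵢ(x̄ᵢ−x̄)² = 104.375; SSW = ΣΣ(x−x̄ᵢ)² = 737.911
MSB = 104.375/3 = 34.7915; MSW = 737.911/31 = 23.8036
F = MSB/MSW = 1.4616
df = (3, 31)
p-value (upper-tail) = 0.24412
At α=0.1: p ≥ α → fail to reject H₀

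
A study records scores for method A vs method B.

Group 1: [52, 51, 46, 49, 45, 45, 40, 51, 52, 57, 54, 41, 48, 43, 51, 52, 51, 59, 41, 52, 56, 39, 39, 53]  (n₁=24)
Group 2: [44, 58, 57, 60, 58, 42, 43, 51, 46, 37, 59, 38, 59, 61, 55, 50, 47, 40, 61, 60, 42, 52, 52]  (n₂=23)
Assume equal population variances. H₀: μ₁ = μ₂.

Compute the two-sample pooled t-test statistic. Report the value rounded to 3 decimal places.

test statistic = -1.134

x̄₁=48.625, s₁=5.859, n₁=24
x̄₂=50.957, s₂=8.104, n₂=23
s_p² = [23·5.859² + 22·8.104²]/45 = 49.6574
SE = √(s_p²·(1/24+1/23)) = 2.0562
t = (48.625−50.957)/2.0562 = -1.1339
df = 45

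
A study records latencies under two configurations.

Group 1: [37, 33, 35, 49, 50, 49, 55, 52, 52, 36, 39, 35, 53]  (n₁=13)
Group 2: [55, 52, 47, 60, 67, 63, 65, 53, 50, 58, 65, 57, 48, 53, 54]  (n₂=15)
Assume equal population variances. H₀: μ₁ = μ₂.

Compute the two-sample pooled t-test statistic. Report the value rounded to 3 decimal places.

x̄₁=44.231, s₁=8.348, n₁=13
x̄₂=56.467, s₂=6.379, n₂=15
s_p² = [12·8.348² + 14·6.379²]/26 = 54.0785
SE = √(s_p²·(1/13+1/15)) = 2.7866
t = (44.231−56.467)/2.7866 = -4.3910
df = 26

test statistic = -4.391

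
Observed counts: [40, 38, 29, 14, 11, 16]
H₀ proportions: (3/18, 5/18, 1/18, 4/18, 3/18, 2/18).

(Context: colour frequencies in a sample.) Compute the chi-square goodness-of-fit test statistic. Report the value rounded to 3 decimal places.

n = 148; E_i = n·p_i = [24.67, 41.11, 8.22, 32.89, 24.67, 16.44]
χ² = (40−24.67)²/24.67 + (38−41.11)²/41.11 + (29−8.22)²/8.22 + (14−32.89)²/32.89 + (11−24.67)²/24.67 + (16−16.44)²/16.44 = 80.7054
df = 5

test statistic = 80.705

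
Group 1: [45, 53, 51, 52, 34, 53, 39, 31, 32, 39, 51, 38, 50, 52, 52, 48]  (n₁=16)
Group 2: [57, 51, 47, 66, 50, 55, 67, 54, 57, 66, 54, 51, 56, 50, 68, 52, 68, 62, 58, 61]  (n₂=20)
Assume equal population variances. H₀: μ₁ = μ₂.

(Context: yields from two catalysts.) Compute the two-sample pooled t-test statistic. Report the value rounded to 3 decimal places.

x̄₁=45.000, s₁=8.116, n₁=16
x̄₂=57.500, s₂=6.724, n₂=20
s_p² = [15·8.116² + 19·6.724²]/34 = 54.3235
SE = √(s_p²·(1/16+1/20)) = 2.4721
t = (45.000−57.500)/2.4721 = -5.0564
df = 34

test statistic = -5.056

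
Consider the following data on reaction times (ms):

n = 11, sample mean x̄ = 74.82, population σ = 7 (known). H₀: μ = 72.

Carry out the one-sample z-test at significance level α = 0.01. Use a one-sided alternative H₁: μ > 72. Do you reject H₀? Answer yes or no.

SE = σ/√n = 7/√11 = 2.1106
z = (x̄−μ₀)/SE = (74.82−72)/2.1106 = 1.3361
p-value (one-sided, H₁ greater) = 0.09075
At α=0.01: p ≥ α → fail to reject H₀

reject H₀: no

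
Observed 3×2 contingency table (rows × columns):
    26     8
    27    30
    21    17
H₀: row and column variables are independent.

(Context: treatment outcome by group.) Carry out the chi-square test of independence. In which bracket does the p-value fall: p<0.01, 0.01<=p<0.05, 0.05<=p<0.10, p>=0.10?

Row totals [34, 57, 38], col totals [74, 55], n=129
χ² = (26−19.50)²/19.50 + (8−14.50)²/14.50 + (27−32.70)²/32.70 + (30−24.30)²/24.30 + (21−21.80)²/21.80 + (17−16.20)²/16.20 = 7.4720
df = 2
p-value (upper-tail) = 0.02385
→ bracket: 0.01<=p<0.05

p-value bracket: 0.01<=p<0.05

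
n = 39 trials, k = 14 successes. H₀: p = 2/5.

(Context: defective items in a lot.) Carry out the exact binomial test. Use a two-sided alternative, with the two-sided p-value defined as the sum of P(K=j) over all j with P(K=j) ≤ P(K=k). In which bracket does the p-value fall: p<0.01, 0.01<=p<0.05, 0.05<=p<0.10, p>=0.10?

Exact binomial: n=39, k=14, p₀=2/5=0.4000
P(X=j) = C(n,j)·p₀^j·(1−p₀)^(n−j); p = Σ P(X=j) over j with P(X=j) ≤ P(X=14)
p-value (two-sided) = 0.62881
→ bracket: p>=0.10

p-value bracket: p>=0.10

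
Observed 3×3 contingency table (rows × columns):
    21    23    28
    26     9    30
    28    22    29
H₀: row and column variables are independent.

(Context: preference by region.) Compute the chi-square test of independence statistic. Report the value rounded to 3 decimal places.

Row totals [72, 65, 79], col totals [75, 54, 87], n=216
χ² = (21−25.00)²/25.00 + (23−18.00)²/18.00 + (28−29.00)²/29.00 + (26−22.57)²/22.57 + (9−16.25)²/16.25 + (30−26.18)²/26.18 + (28−27.43)²/27.43 + (22−19.75)²/19.75 + (29−31.82)²/31.82 = 6.8946
df = 4

test statistic = 6.895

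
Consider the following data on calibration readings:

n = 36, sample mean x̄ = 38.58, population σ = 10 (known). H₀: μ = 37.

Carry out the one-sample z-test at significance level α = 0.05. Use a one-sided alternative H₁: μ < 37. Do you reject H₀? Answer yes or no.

reject H₀: no

SE = σ/√n = 10/√36 = 1.6667
z = (x̄−μ₀)/SE = (38.58−37)/1.6667 = 0.9480
p-value (one-sided, H₁ less) = 0.82844
At α=0.05: p ≥ α → fail to reject H₀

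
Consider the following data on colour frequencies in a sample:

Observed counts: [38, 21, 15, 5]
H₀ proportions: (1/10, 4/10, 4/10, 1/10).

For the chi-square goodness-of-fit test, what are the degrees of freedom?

degrees of freedom = 3

df = k − 1 = 4 − 1 = 3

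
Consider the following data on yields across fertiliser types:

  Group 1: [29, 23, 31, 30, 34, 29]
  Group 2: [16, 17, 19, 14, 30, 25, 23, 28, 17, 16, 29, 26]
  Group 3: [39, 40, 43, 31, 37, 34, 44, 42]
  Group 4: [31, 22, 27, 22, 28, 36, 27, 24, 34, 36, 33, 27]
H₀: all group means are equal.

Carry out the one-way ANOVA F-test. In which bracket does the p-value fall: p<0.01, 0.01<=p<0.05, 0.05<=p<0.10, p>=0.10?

p-value bracket: p<0.01

Group means [29.33, 21.67, 38.75, 28.92], grand mean 28.763
SSB = Σnᵢ(x̄ᵢ−x̄)² = 1404.452; SSW = ΣΣ(x−x̄ᵢ)² = 856.417
MSB = 1404.452/3 = 468.1506; MSW = 856.417/34 = 25.1887
F = MSB/MSW = 18.5857
df = (3, 34)
p-value (upper-tail) = 0.00000
→ bracket: p<0.01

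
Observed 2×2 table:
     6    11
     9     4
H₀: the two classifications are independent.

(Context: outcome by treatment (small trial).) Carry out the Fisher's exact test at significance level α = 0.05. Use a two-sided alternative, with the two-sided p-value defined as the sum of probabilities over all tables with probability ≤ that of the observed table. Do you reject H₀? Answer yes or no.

reject H₀: no

Margins: r₁=17, r₂=13, c₁=15, c₂=15, n=30
p_obs = C(17,6)·C(13,9)/C(30,15); sum pmf over tables with pmf ≤ p_obs
p-value (two-sided) = 0.13942
At α=0.05: p ≥ α → fail to reject H₀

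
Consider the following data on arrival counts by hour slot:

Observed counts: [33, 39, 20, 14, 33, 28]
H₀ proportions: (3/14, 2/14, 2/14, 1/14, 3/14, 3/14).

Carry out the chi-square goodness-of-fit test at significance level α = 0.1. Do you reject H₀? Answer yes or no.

n = 167; E_i = n·p_i = [35.79, 23.86, 23.86, 11.93, 35.79, 35.79]
χ² = (33−35.79)²/35.79 + (39−23.86)²/23.86 + (20−23.86)²/23.86 + (14−11.93)²/11.93 + (33−35.79)²/35.79 + (28−35.79)²/35.79 = 12.7226
df = 5
p-value (upper-tail) = 0.02612
At α=0.1: p < α → reject H₀

reject H₀: yes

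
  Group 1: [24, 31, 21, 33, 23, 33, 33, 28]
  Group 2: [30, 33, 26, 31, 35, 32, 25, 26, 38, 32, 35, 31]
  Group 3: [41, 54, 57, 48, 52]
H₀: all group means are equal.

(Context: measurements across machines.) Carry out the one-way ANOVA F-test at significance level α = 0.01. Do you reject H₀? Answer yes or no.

reject H₀: yes

Group means [28.25, 31.17, 50.40], grand mean 34.080
SSB = Σnᵢ(x̄ᵢ−x̄)² = 1705.473; SSW = ΣΣ(x−x̄ᵢ)² = 500.367
MSB = 1705.473/2 = 852.7367; MSW = 500.367/22 = 22.7439
F = MSB/MSW = 37.4929
df = (2, 22)
p-value (upper-tail) = 0.00000
At α=0.01: p < α → reject H₀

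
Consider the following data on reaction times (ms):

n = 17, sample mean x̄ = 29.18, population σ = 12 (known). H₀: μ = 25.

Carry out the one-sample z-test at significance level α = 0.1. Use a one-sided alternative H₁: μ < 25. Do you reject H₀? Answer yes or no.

SE = σ/√n = 12/√17 = 2.9104
z = (x̄−μ₀)/SE = (29.18−25)/2.9104 = 1.4362
p-value (one-sided, H₁ less) = 0.92453
At α=0.1: p ≥ α → fail to reject H₀

reject H₀: no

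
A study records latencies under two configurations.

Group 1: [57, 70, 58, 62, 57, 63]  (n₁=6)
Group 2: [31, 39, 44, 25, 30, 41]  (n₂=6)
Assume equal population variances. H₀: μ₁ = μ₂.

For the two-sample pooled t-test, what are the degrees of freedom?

df = n₁ + n₂ − 2 = 6 + 6 − 2 = 10

degrees of freedom = 10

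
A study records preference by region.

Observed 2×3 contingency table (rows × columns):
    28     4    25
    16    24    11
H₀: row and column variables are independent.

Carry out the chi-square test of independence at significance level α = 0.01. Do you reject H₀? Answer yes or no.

reject H₀: yes

Row totals [57, 51], col totals [44, 28, 36], n=108
χ² = (28−23.22)²/23.22 + (4−14.78)²/14.78 + (25−19.00)²/19.00 + (16−20.78)²/20.78 + (24−13.22)²/13.22 + (11−17.00)²/17.00 = 22.7397
df = 2
p-value (upper-tail) = 0.00001
At α=0.01: p < α → reject H₀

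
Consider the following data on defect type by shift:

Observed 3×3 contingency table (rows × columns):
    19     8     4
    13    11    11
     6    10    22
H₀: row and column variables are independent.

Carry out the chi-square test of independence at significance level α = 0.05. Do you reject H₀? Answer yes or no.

Row totals [31, 35, 38], col totals [38, 29, 37], n=104
χ² = (19−11.33)²/11.33 + (8−8.64)²/8.64 + (4−11.03)²/11.03 + (13−12.79)²/12.79 + (11−9.76)²/9.76 + (11−12.45)²/12.45 + (6−13.88)²/13.88 + (10−10.60)²/10.60 + (22−13.52)²/13.52 = 19.8870
df = 4
p-value (upper-tail) = 0.00053
At α=0.05: p < α → reject H₀

reject H₀: yes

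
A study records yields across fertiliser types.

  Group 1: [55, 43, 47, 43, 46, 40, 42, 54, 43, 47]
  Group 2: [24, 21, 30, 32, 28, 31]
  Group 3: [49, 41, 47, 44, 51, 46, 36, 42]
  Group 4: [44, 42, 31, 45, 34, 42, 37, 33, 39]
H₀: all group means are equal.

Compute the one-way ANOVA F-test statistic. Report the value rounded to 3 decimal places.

Group means [46.00, 27.67, 44.50, 38.56], grand mean 40.273
SSB = Σnᵢ(x̄ᵢ−x̄)² = 1450.990; SSW = ΣΣ(x−x̄ᵢ)² = 687.556
MSB = 1450.990/3 = 483.6633; MSW = 687.556/29 = 23.7088
F = MSB/MSW = 20.4001
df = (3, 29)

test statistic = 20.400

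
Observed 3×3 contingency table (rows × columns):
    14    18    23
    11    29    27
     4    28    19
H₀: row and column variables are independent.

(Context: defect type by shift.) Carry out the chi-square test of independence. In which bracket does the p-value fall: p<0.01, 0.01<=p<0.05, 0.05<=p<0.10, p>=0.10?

p-value bracket: 0.05<=p<0.10

Row totals [55, 67, 51], col totals [29, 75, 69], n=173
χ² = (14−9.22)²/9.22 + (18−23.84)²/23.84 + (23−21.94)²/21.94 + (11−11.23)²/11.23 + (29−29.05)²/29.05 + (27−26.72)²/26.72 + (4−8.55)²/8.55 + (28−22.11)²/22.11 + (19−20.34)²/20.34 = 8.0484
df = 4
p-value (upper-tail) = 0.08982
→ bracket: 0.05<=p<0.10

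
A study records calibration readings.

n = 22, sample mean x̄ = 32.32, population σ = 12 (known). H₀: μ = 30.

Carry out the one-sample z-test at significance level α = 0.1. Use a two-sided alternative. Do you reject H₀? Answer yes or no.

SE = σ/√n = 12/√22 = 2.5584
z = (x̄−μ₀)/SE = (32.32−30)/2.5584 = 0.9068
p-value (two-sided) = 0.36451
At α=0.1: p ≥ α → fail to reject H₀

reject H₀: no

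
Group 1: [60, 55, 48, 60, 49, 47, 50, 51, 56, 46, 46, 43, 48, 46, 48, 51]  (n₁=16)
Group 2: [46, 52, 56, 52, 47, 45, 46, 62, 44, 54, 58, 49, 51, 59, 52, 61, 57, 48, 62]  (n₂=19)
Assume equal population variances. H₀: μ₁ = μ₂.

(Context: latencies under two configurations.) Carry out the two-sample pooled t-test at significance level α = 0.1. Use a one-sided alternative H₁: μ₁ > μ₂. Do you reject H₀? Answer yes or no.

x̄₁=50.250, s₁=5.040, n₁=16
x̄₂=52.684, s₂=5.954, n₂=19
s_p² = [15·5.040² + 18·5.954²]/33 = 30.8820
SE = √(s_p²·(1/16+1/19)) = 1.8856
t = (50.250−52.684)/1.8856 = -1.2909
df = 33
p-value (one-sided, H₁ greater) = 0.89715
At α=0.1: p ≥ α → fail to reject H₀

reject H₀: no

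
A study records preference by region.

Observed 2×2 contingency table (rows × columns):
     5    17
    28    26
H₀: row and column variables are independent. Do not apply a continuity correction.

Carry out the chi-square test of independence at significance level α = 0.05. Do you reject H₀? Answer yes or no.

Row totals [22, 54], col totals [33, 43], n=76
χ² = (5−9.55)²/9.55 + (17−12.45)²/12.45 + (28−23.45)²/23.45 + (26−30.55)²/30.55 = 5.3972
df = 1
p-value (upper-tail) = 0.02017
At α=0.05: p < α → reject H₀

reject H₀: yes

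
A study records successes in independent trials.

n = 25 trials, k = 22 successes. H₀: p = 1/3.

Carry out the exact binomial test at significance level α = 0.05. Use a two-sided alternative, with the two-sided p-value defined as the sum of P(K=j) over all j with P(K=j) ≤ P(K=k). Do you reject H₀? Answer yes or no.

reject H₀: yes

Exact binomial: n=25, k=22, p₀=1/3=0.3333
P(X=j) = C(n,j)·p₀^j·(1−p₀)^(n−j); p = Σ P(X=j) over j with P(X=j) ≤ P(X=22)
p-value (two-sided) = 0.00000
At α=0.05: p < α → reject H₀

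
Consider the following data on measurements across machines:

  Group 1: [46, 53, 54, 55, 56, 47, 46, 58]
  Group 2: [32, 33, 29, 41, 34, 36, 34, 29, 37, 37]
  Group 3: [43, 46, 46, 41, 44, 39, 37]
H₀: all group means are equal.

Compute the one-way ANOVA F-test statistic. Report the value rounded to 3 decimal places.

test statistic = 42.445

Group means [51.88, 34.20, 42.29], grand mean 42.120
SSB = Σnᵢ(x̄ᵢ−x̄)² = 1388.736; SSW = ΣΣ(x−x̄ᵢ)² = 359.904
MSB = 1388.736/2 = 694.3682; MSW = 359.904/22 = 16.3593
F = MSB/MSW = 42.4450
df = (2, 22)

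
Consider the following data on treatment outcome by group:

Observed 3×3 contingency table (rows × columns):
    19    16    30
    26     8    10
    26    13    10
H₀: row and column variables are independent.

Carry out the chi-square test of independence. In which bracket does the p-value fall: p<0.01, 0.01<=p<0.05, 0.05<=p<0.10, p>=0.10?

p-value bracket: p<0.01

Row totals [65, 44, 49], col totals [71, 37, 50], n=158
χ² = (19−29.21)²/29.21 + (16−15.22)²/15.22 + (30−20.57)²/20.57 + (26−19.77)²/19.77 + (8−10.30)²/10.30 + (10−13.92)²/13.92 + (26−22.02)²/22.02 + (13−11.47)²/11.47 + (10−15.51)²/15.51 = 14.3919
df = 4
p-value (upper-tail) = 0.00614
→ bracket: p<0.01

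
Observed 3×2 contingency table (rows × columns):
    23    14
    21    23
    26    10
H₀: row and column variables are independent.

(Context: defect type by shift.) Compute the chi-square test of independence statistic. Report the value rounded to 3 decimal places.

test statistic = 5.066

Row totals [37, 44, 36], col totals [70, 47], n=117
χ² = (23−22.14)²/22.14 + (14−14.86)²/14.86 + (21−26.32)²/26.32 + (23−17.68)²/17.68 + (26−21.54)²/21.54 + (10−14.46)²/14.46 = 5.0656
df = 2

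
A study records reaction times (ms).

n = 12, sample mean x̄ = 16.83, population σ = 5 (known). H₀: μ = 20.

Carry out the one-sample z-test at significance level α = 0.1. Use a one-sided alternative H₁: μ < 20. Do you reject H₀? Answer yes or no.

SE = σ/√n = 5/√12 = 1.4434
z = (x̄−μ₀)/SE = (16.83−20)/1.4434 = -2.1962
p-value (one-sided, H₁ less) = 0.01404
At α=0.1: p < α → reject H₀

reject H₀: yes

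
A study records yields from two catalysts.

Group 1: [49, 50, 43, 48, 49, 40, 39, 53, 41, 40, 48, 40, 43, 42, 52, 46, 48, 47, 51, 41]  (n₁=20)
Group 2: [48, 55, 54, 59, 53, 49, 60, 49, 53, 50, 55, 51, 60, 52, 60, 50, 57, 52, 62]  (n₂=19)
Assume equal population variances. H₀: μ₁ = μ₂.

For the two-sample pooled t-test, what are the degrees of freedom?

degrees of freedom = 37

df = n₁ + n₂ − 2 = 20 + 19 − 2 = 37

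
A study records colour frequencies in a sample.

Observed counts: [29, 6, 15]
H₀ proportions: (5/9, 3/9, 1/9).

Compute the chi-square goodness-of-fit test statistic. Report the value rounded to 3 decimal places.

n = 50; E_i = n·p_i = [27.78, 16.67, 5.56]
χ² = (29−27.78)²/27.78 + (6−16.67)²/16.67 + (15−5.56)²/5.56 = 22.9360
df = 2

test statistic = 22.936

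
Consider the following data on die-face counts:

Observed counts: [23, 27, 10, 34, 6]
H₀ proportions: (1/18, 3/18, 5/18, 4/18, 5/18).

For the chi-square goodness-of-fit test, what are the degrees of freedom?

degrees of freedom = 4

df = k − 1 = 5 − 1 = 4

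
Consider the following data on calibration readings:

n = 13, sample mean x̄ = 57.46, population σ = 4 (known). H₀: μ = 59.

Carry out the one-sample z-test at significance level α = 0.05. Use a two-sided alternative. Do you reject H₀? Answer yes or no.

SE = σ/√n = 4/√13 = 1.1094
z = (x̄−μ₀)/SE = (57.46−59)/1.1094 = -1.3881
p-value (two-sided) = 0.16510
At α=0.05: p ≥ α → fail to reject H₀

reject H₀: no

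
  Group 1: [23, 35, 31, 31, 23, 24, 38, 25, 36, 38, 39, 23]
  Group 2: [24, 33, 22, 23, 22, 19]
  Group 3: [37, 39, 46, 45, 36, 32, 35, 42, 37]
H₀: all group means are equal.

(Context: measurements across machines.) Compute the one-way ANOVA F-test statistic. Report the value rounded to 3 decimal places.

test statistic = 13.124

Group means [30.50, 23.83, 38.78], grand mean 31.778
SSB = Σnᵢ(x̄ᵢ−x̄)² = 839.278; SSW = ΣΣ(x−x̄ᵢ)² = 767.389
MSB = 839.278/2 = 419.6389; MSW = 767.389/24 = 31.9745
F = MSB/MSW = 13.1242
df = (2, 24)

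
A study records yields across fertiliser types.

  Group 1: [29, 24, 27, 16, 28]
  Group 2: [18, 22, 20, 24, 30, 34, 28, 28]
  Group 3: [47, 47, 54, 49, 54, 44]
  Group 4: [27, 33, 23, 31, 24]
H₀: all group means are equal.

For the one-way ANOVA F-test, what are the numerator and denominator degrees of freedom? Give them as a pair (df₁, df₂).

degrees of freedom = [3, 20]

k = 4 groups, N = 24 total
df = (k−1, N−k) = (4−1, 24−4) = (3, 20)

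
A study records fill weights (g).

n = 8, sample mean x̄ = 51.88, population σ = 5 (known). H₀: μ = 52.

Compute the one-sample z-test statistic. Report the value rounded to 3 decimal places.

SE = σ/√n = 5/√8 = 1.7678
z = (x̄−μ₀)/SE = (51.88−52)/1.7678 = -0.0679

test statistic = -0.068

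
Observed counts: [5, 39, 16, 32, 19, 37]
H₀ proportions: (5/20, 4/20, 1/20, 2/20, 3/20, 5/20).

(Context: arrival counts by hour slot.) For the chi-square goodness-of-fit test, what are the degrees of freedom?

df = k − 1 = 6 − 1 = 5

degrees of freedom = 5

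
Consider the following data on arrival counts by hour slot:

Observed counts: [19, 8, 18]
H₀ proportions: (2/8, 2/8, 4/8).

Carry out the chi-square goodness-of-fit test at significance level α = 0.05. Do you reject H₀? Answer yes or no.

reject H₀: yes

n = 45; E_i = n·p_i = [11.25, 11.25, 22.50]
χ² = (19−11.25)²/11.25 + (8−11.25)²/11.25 + (18−22.50)²/22.50 = 7.1778
df = 2
p-value (upper-tail) = 0.02763
At α=0.05: p < α → reject H₀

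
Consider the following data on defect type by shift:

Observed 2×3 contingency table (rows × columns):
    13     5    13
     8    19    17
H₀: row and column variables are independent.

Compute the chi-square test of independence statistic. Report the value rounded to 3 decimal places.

test statistic = 7.874

Row totals [31, 44], col totals [21, 24, 30], n=75
χ² = (13−8.68)²/8.68 + (5−9.92)²/9.92 + (13−12.40)²/12.40 + (8−12.32)²/12.32 + (19−14.08)²/14.08 + (17−17.60)²/17.60 = 7.8737
df = 2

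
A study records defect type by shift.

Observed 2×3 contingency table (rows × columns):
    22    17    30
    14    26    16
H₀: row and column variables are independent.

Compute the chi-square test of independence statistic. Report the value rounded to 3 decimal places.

test statistic = 6.642

Row totals [69, 56], col totals [36, 43, 46], n=125
χ² = (22−19.87)²/19.87 + (17−23.74)²/23.74 + (30−25.39)²/25.39 + (14−16.13)²/16.13 + (26−19.26)²/19.26 + (16−20.61)²/20.61 = 6.6422
df = 2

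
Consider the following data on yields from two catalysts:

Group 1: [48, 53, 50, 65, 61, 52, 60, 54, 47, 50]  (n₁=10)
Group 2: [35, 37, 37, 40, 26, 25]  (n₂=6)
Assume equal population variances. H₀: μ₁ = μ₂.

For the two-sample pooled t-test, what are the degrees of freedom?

degrees of freedom = 14

df = n₁ + n₂ − 2 = 10 + 6 − 2 = 14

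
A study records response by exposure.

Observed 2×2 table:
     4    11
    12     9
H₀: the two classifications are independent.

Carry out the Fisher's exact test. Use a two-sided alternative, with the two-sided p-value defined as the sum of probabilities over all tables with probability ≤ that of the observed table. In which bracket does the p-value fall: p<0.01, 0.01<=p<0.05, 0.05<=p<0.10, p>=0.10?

p-value bracket: 0.05<=p<0.10

Margins: r₁=15, r₂=21, c₁=16, c₂=20, n=36
p_obs = C(15,4)·C(21,12)/C(36,16); sum pmf over tables with pmf ≤ p_obs
p-value (two-sided) = 0.09585
→ bracket: 0.05<=p<0.10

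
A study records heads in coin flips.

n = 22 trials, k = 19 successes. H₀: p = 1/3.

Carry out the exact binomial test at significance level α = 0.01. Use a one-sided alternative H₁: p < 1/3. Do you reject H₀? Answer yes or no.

reject H₀: no

Exact binomial: n=22, k=19, p₀=1/3=0.3333
P(X≤19) from Σ C(n,i)·p₀^i·(1−p₀)^(n−i)
p-value (one-sided, H₁ less) = 1.00000
At α=0.01: p ≥ α → fail to reject H₀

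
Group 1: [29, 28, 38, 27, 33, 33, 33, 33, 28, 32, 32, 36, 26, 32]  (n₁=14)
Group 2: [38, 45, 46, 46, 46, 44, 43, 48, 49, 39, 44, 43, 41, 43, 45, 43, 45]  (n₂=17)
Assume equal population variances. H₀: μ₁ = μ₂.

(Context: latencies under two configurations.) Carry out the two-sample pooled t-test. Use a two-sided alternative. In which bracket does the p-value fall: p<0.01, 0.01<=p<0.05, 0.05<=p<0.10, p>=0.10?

p-value bracket: p<0.01

x̄₁=31.429, s₁=3.435, n₁=14
x̄₂=44.000, s₂=2.850, n₂=17
s_p² = [13·3.435² + 16·2.850²]/29 = 9.7734
SE = √(s_p²·(1/14+1/17)) = 1.1283
t = (31.429−44.000)/1.1283 = -11.1422
df = 29
p-value (two-sided) = 0.00000
→ bracket: p<0.01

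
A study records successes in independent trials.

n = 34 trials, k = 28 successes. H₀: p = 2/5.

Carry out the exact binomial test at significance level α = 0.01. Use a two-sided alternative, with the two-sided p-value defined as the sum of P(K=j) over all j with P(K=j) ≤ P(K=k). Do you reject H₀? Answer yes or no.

reject H₀: yes

Exact binomial: n=34, k=28, p₀=2/5=0.4000
P(X=j) = C(n,j)·p₀^j·(1−p₀)^(n−j); p = Σ P(X=j) over j with P(X=j) ≤ P(X=28)
p-value (two-sided) = 0.00000
At α=0.01: p < α → reject H₀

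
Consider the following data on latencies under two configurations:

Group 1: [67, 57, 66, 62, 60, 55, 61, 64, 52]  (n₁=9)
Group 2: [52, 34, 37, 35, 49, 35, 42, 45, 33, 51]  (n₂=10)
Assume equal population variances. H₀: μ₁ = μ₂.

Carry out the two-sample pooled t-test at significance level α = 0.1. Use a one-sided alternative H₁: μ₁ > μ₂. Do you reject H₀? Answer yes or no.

reject H₀: yes

x̄₁=60.444, s₁=5.028, n₁=9
x̄₂=41.300, s₂=7.469, n₂=10
s_p² = [8·5.028² + 9·7.469²]/17 = 41.4307
SE = √(s_p²·(1/9+1/10)) = 2.9574
t = (60.444−41.300)/2.9574 = 6.4733
df = 17
p-value (one-sided, H₁ greater) = 0.00000
At α=0.1: p < α → reject H₀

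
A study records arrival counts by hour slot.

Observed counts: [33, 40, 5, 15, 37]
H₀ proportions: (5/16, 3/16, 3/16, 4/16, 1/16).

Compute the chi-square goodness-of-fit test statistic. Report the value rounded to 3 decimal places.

test statistic = 138.888

n = 130; E_i = n·p_i = [40.62, 24.38, 24.38, 32.50, 8.12]
χ² = (33−40.62)²/40.62 + (40−24.38)²/24.38 + (5−24.38)²/24.38 + (15−32.50)²/32.50 + (37−8.12)²/8.12 = 138.8882
df = 4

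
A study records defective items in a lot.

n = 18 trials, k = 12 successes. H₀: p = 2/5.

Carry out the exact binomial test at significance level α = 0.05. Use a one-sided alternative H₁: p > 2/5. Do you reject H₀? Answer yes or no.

reject H₀: yes

Exact binomial: n=18, k=12, p₀=2/5=0.4000
P(X≥12) from Σ C(n,i)·p₀^i·(1−p₀)^(n−i)
p-value (one-sided, H₁ greater) = 0.02028
At α=0.05: p < α → reject H₀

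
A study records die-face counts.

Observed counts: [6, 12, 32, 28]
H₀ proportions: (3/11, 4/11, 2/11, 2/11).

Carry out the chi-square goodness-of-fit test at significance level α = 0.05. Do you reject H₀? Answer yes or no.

reject H₀: yes

n = 78; E_i = n·p_i = [21.27, 28.36, 14.18, 14.18]
χ² = (6−21.27)²/21.27 + (12−28.36)²/28.36 + (32−14.18)²/14.18 + (28−14.18)²/14.18 = 56.2564
df = 3
p-value (upper-tail) = 0.00000
At α=0.05: p < α → reject H₀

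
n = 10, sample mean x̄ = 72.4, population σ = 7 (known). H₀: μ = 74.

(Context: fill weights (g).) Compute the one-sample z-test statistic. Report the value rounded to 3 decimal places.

SE = σ/√n = 7/√10 = 2.2136
z = (x̄−μ₀)/SE = (72.4−74)/2.2136 = -0.7228

test statistic = -0.723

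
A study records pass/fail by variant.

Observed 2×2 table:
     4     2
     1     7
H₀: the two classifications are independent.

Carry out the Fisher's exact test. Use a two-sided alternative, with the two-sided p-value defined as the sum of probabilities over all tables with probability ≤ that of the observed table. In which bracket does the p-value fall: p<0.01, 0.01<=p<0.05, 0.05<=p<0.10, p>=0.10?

p-value bracket: 0.05<=p<0.10

Margins: r₁=6, r₂=8, c₁=5, c₂=9, n=14
p_obs = C(6,4)·C(8,1)/C(14,5); sum pmf over tables with pmf ≤ p_obs
p-value (two-sided) = 0.09091
→ bracket: 0.05<=p<0.10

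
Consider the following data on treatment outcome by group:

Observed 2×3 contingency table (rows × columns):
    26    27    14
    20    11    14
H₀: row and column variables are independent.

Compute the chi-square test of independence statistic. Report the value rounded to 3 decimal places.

Row totals [67, 45], col totals [46, 38, 28], n=112
χ² = (26−27.52)²/27.52 + (27−22.73)²/22.73 + (14−16.75)²/16.75 + (20−18.48)²/18.48 + (11−15.27)²/15.27 + (14−11.25)²/11.25 = 3.3264
df = 2

test statistic = 3.326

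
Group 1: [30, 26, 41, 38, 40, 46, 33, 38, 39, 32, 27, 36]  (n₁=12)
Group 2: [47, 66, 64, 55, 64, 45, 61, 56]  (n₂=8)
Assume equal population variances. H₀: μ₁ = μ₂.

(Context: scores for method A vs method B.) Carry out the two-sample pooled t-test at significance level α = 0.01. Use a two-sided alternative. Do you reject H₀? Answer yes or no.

x̄₁=35.500, s₁=6.008, n₁=12
x̄₂=57.250, s₂=7.960, n₂=8
s_p² = [11·6.008² + 7·7.960²]/18 = 46.6944
SE = √(s_p²·(1/12+1/8)) = 3.1190
t = (35.500−57.250)/3.1190 = -6.9734
df = 18
p-value (two-sided) = 0.00000
At α=0.01: p < α → reject H₀

reject H₀: yes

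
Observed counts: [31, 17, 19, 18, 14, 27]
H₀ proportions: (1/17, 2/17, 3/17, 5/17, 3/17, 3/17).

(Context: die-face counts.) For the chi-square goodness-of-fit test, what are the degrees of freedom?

degrees of freedom = 5

df = k − 1 = 6 − 1 = 5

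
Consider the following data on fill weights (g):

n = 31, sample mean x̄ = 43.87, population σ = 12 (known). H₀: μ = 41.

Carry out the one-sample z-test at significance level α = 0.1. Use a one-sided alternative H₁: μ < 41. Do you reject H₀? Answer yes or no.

reject H₀: no

SE = σ/√n = 12/√31 = 2.1553
z = (x̄−μ₀)/SE = (43.87−41)/2.1553 = 1.3316
p-value (one-sided, H₁ less) = 0.90851
At α=0.1: p ≥ α → fail to reject H₀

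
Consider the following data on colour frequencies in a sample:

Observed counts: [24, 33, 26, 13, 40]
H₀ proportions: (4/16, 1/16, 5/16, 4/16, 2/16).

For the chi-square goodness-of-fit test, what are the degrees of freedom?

df = k − 1 = 5 − 1 = 4

degrees of freedom = 4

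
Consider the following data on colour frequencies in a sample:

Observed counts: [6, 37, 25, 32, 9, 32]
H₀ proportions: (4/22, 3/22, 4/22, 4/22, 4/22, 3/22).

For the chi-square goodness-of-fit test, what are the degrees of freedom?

degrees of freedom = 5

df = k − 1 = 6 − 1 = 5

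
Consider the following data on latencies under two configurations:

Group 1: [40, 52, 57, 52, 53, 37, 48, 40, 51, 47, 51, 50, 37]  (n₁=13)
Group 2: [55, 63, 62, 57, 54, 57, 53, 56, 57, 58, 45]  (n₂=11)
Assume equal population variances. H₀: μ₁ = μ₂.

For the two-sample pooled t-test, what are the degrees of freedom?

df = n₁ + n₂ − 2 = 13 + 11 − 2 = 22

degrees of freedom = 22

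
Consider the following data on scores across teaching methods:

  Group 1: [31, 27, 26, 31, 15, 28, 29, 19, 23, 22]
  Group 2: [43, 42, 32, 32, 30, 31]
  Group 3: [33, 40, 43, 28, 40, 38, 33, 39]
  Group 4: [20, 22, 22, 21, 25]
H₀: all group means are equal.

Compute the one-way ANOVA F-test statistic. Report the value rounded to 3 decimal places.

Group means [25.10, 35.00, 36.75, 22.00], grand mean 29.828
SSB = Σnᵢ(x̄ᵢ−x̄)² = 1073.738; SSW = ΣΣ(x−x̄ᵢ)² = 608.400
MSB = 1073.738/3 = 357.9126; MSW = 608.400/25 = 24.3360
F = MSB/MSW = 14.7071
df = (3, 25)

test statistic = 14.707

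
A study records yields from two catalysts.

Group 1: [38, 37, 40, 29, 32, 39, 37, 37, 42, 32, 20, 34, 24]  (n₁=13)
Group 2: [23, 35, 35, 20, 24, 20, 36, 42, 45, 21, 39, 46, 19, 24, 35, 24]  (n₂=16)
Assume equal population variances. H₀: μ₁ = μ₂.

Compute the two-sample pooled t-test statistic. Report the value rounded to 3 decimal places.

x̄₁=33.923, s₁=6.435, n₁=13
x̄₂=30.500, s₂=9.564, n₂=16
s_p² = [12·6.435² + 15·9.564²]/27 = 69.2194
SE = √(s_p²·(1/13+1/16)) = 3.1066
t = (33.923−30.500)/3.1066 = 1.1019
df = 27

test statistic = 1.102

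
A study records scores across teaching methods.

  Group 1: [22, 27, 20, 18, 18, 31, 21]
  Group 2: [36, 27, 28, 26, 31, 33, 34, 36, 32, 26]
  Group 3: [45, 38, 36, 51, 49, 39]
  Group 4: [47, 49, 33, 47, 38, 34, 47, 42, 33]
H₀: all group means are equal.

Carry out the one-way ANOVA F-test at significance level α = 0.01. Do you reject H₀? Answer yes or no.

reject H₀: yes

Group means [22.43, 30.90, 43.00, 41.11], grand mean 34.188
SSB = Σnᵢ(x̄ᵢ−x̄)² = 1973.372; SSW = ΣΣ(x−x̄ᵢ)² = 833.503
MSB = 1973.372/3 = 657.7906; MSW = 833.503/28 = 29.7680
F = MSB/MSW = 22.0973
df = (3, 28)
p-value (upper-tail) = 0.00000
At α=0.01: p < α → reject H₀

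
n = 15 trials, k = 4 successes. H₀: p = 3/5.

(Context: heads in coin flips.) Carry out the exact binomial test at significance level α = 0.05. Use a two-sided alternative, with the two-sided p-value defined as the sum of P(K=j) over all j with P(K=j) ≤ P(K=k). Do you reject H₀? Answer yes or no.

reject H₀: yes

Exact binomial: n=15, k=4, p₀=3/5=0.6000
P(X=j) = C(n,j)·p₀^j·(1−p₀)^(n−j); p = Σ P(X=j) over j with P(X=j) ≤ P(X=4)
p-value (two-sided) = 0.01452
At α=0.05: p < α → reject H₀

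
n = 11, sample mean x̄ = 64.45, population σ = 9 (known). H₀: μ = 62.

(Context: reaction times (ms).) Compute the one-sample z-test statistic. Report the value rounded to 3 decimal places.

SE = σ/√n = 9/√11 = 2.7136
z = (x̄−μ₀)/SE = (64.45−62)/2.7136 = 0.9029

test statistic = 0.903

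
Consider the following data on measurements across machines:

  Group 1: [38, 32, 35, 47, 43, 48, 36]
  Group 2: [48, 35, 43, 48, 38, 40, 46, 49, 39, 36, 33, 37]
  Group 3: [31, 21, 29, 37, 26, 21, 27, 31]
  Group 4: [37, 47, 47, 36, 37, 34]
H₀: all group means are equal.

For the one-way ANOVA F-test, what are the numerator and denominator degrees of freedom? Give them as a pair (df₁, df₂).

k = 4 groups, N = 33 total
df = (k−1, N−k) = (4−1, 33−4) = (3, 29)

degrees of freedom = [3, 29]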